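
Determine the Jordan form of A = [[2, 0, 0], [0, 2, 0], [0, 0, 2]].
The characteristic polynomial is det(xI - A) = (x - 2)^3, so the eigenvalues are 2 (algebraic multiplicity 3).

For λ = 2: rank(A - 2I) = 0. The eigenspace has dimension 3 - 0 = 3, so there are 3 Jordan blocks; the rank sequence gives block sizes [1, 1, 1].

Assembling the blocks gives the Jordan form J above.

J = [[2, 0, 0], [0, 2, 0], [0, 0, 2]]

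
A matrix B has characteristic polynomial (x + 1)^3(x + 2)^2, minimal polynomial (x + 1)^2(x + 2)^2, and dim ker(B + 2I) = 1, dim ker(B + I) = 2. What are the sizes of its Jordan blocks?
λ = -2: algebraic multiplicity 2 (exponent in χ_B), largest block size 2 (exponent in m_B), 1 block (geometric multiplicity). This forces block sizes [2].
λ = -1: algebraic multiplicity 3 (exponent in χ_B), largest block size 2 (exponent in m_B), 2 blocks (geometric multiplicity). These force block sizes [2, 1].

Jordan blocks: (-2, 2), (-1, 2), (-1, 1)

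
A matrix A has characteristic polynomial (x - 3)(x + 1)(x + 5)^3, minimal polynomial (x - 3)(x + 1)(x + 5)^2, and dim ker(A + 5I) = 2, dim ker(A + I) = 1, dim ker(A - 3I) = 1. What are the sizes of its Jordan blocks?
Jordan blocks: (-5, 2), (-5, 1), (-1, 1), (3, 1)

λ = -5: algebraic multiplicity 3 (exponent in χ_A), largest block size 2 (exponent in m_A), 2 blocks (geometric multiplicity). These force block sizes [2, 1].
λ = -1: algebraic multiplicity 1 (exponent in χ_A), largest block size 1 (exponent in m_A), 1 block (geometric multiplicity). This forces block sizes [1].
λ = 3: algebraic multiplicity 1 (exponent in χ_A), largest block size 1 (exponent in m_A), 1 block (geometric multiplicity). This forces block sizes [1].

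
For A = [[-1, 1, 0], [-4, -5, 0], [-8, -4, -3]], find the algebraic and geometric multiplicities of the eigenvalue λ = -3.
The characteristic polynomial is (x + 3)^3, so the factor x + 3 appears with exponent 3: the algebraic multiplicity is 3.

rank(A + 3I) = 1, so the eigenspace has dimension 3 - 1 = 2: the geometric multiplicity is 2.

Since 2 < 3, A is not diagonalizable.

algebraic multiplicity 3, geometric multiplicity 2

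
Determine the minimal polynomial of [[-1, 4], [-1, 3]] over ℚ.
m_A(x) = (x - 1)^2

The characteristic polynomial factors as (x - 1)^2. The minimal polynomial is ∏(x - λ)^{k_λ} where k_λ is the size of the largest Jordan block at λ.

For λ = 1: rank(A - I) = 1, and the largest Jordan block has size 2 (the smallest k with rank((A - I)^k) = rank((A - I)^(k+1))).

So m_A(x) = (x - 1)^2.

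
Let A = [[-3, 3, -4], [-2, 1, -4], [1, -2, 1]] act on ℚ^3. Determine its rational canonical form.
R = [[0, 0, 3], [1, 0, 3], [0, 1, -1]]

The invariant factors of A (the non-unit diagonal entries of the Smith normal form of xI - A over ℚ[x]) are (x + 1)(x^2 - 3), each dividing the next. The characteristic polynomial is their product, (x + 1)(x^2 - 3).

The rational canonical form is the block-diagonal matrix of companion matrices C(f_i):
R = [[0, 0, 3], [1, 0, 3], [0, 1, -1]].

Note the characteristic polynomial does not split into linear factors over ℚ, so A has no Jordan form over ℚ; the rational canonical form exists over any field.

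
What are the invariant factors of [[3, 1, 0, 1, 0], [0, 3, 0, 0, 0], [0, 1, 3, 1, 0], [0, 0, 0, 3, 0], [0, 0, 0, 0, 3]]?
The Jordan structure of A has elementary divisors (x - 3)^2, (x - 3), (x - 3), (x - 3). Arranging the block sizes at each eigenvalue in decreasing order and taking row products gives the invariant factors.

Invariant factors (smallest first, each dividing the next): x - 3, x - 3, x - 3, (x - 3)^2.

Check: the last factor (x - 3)^2 is the minimal polynomial, and the product (x - 3)^5 is the characteristic polynomial.

x - 3, x - 3, x - 3, (x - 3)^2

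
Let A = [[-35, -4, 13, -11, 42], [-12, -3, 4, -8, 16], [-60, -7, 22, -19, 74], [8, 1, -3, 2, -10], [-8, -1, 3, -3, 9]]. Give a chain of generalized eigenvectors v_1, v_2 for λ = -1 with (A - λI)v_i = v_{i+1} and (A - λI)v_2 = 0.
We seek v_1 ∈ ker((A + I)^2) \ ker(A + I), then set v_{i+1} = (A + I) v_i.

One such chain is v_1 = [[-2, 1, -4, 1, 0]]^T, v_2 = [[1, -2, 2, 0, 0]]^T. Check: (A + I) v_2 = [[0, 0, 0, 0, 0]]^T = 0.

v_1 = [[-2, 1, -4, 1, 0]]^T, v_2 = [[1, -2, 2, 0, 0]]^T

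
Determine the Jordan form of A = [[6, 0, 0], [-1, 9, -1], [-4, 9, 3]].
J = [[6, 1, 0], [0, 6, 1], [0, 0, 6]]

The characteristic polynomial is det(xI - A) = (x - 6)^3, so the eigenvalues are 6 (algebraic multiplicity 3).

For λ = 6: rank(A - 6I) = 2, rank((A - 6I)^2) = 1, rank((A - 6I)^3) = 0. The eigenspace has dimension 3 - 2 = 1, so there is 1 Jordan block; the rank sequence gives block sizes [3].

Assembling the blocks gives the Jordan form J above.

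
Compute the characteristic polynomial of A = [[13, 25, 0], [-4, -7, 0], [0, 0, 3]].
xI - A = [[x - 13, -25, 0], [4, x + 7, 0], [0, 0, x - 3]].

Expanding det(xI - A) along the first row:
det(xI - A) = + (x - 13)·det([[x + 7, 0], [0, x - 3]]) - (-25)·det([[4, 0], [0, x - 3]]) + (0)·det([[4, x + 7], [0, 0]]).

Evaluating gives χ_A(x) = x^3 - 9x^2 + 27x - 27 = (x - 3)^3.

χ_A(x) = (x - 3)^3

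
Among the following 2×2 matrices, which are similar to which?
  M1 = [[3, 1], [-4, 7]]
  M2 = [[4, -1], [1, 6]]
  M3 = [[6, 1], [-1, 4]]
Characteristic polynomials: χ_{M1} = (x - 5)^2, χ_{M2} = (x - 5)^2, χ_{M3} = (x - 5)^2.

{M1, M2, M3}: invariant factors (x - 5)^2.

Matrices are similar if and only if their invariant-factor lists agree; the partition into similarity classes is {M1, M2, M3}.

1 class: {M1, M2, M3}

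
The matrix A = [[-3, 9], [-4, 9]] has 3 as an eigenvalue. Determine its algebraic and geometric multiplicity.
algebraic multiplicity 2, geometric multiplicity 1

The characteristic polynomial is (x - 3)^2, so the factor x - 3 appears with exponent 2: the algebraic multiplicity is 2.

rank(A - 3I) = 1, so the eigenspace has dimension 2 - 1 = 1: the geometric multiplicity is 1.

Since 1 < 2, A is not diagonalizable.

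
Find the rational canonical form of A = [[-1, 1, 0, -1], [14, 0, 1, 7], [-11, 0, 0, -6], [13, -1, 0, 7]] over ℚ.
The invariant factors of A (the non-unit diagonal entries of the Smith normal form of xI - A over ℚ[x]) are (x - 6)(x^3 - x - 1), each dividing the next. The characteristic polynomial is their product, (x - 6)(x^3 - x - 1).

The rational canonical form is the block-diagonal matrix of companion matrices C(f_i):
R = [[0, 0, 0, -6], [1, 0, 0, -5], [0, 1, 0, 1], [0, 0, 1, 6]].

Note the characteristic polynomial does not split into linear factors over ℚ, so A has no Jordan form over ℚ; the rational canonical form exists over any field.

R = [[0, 0, 0, -6], [1, 0, 0, -5], [0, 1, 0, 1], [0, 0, 1, 6]]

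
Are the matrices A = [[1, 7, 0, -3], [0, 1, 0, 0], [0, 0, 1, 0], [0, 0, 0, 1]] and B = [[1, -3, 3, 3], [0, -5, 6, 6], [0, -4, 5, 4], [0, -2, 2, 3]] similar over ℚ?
Two matrices over a field are similar if and only if they have the same invariant factors.

Both A and B have characteristic polynomial (x - 1)^4 and minimal polynomial (x - 1)^2. Computing further, both have invariant factors x - 1, x - 1, (x - 1)^2. Hence A and B are similar.

Yes.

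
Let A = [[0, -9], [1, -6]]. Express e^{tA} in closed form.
A has Jordan form J = [[-3, 1], [0, -3]] with A = PJP^{-1}, so e^{tA} = P e^{tJ} P^{-1}.

For a Jordan block J_k(λ), e^{tJ_k(λ)} = e^{λt} · (I + tN + t^2 N^2/2! + ... + t^{k-1} N^{k-1}/(k-1)!) where N is the nilpotent superdiagonal part.

Assembling the blocks and conjugating back gives the entries of e^{tA} as shown above.

e^{tA} = [[(3*t + 1)*e^{-3*t}, -9*t*e^{-3*t}], [t*e^{-3*t}, (1 - 3*t)*e^{-3*t}]]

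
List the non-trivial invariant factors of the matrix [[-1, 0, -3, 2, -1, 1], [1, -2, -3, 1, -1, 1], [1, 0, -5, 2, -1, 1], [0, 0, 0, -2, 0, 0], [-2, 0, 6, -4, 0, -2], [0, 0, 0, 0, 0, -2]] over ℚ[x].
x + 2, x + 2, (x + 2)^2, (x + 2)^2

The Jordan structure of A has elementary divisors (x + 2)^2, (x + 2)^2, (x + 2), (x + 2). Arranging the block sizes at each eigenvalue in decreasing order and taking row products gives the invariant factors.

Invariant factors (smallest first, each dividing the next): x + 2, x + 2, (x + 2)^2, (x + 2)^2.

Check: the last factor (x + 2)^2 is the minimal polynomial, and the product (x + 2)^6 is the characteristic polynomial.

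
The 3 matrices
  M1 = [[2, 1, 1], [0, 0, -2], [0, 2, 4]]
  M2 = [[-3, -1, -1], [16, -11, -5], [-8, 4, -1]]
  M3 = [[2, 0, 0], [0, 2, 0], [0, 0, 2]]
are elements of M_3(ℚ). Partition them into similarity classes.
Characteristic polynomials: χ_{M1} = (x - 2)^3, χ_{M2} = (x + 5)^3, χ_{M3} = (x - 2)^3.

{M1}: invariant factors x - 2, (x - 2)^2.

{M2}: invariant factors (x + 5)^3.

{M3}: invariant factors x - 2, x - 2, x - 2.

Matrices are similar if and only if their invariant-factor lists agree; the partition into similarity classes is {M1}, {M2}, {M3}.

3 classes: {M1}, {M2}, {M3}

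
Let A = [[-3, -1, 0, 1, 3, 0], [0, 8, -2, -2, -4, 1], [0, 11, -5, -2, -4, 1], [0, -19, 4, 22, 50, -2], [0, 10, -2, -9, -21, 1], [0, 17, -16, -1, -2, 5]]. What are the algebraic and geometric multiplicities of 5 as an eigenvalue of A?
The characteristic polynomial is (x - 5)^3(x + 3)^3, so the factor x - 5 appears with exponent 3: the algebraic multiplicity is 3.

rank(A - 5I) = 5, so the eigenspace has dimension 6 - 5 = 1: the geometric multiplicity is 1.

Since 1 < 3, A is not diagonalizable.

algebraic multiplicity 3, geometric multiplicity 1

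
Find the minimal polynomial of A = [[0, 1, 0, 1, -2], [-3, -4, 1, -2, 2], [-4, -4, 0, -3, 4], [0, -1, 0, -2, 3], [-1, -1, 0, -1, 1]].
m_A(x) = (x + 1)^3

The characteristic polynomial factors as (x + 1)^5. The minimal polynomial is ∏(x - λ)^{k_λ} where k_λ is the size of the largest Jordan block at λ.

For λ = -1: rank(A + I) = 3, and the largest Jordan block has size 3 (the smallest k with rank((A + I)^k) = rank((A + I)^(k+1))).

So m_A(x) = (x + 1)^3.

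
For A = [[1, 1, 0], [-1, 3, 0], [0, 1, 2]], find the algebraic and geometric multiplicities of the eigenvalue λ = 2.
algebraic multiplicity 3, geometric multiplicity 1

The characteristic polynomial is (x - 2)^3, so the factor x - 2 appears with exponent 3: the algebraic multiplicity is 3.

rank(A - 2I) = 2, so the eigenspace has dimension 3 - 2 = 1: the geometric multiplicity is 1.

Since 1 < 3, A is not diagonalizable.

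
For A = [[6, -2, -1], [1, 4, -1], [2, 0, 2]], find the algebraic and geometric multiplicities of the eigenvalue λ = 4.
The characteristic polynomial is (x - 4)^3, so the factor x - 4 appears with exponent 3: the algebraic multiplicity is 3.

rank(A - 4I) = 2, so the eigenspace has dimension 3 - 2 = 1: the geometric multiplicity is 1.

Since 1 < 3, A is not diagonalizable.

algebraic multiplicity 3, geometric multiplicity 1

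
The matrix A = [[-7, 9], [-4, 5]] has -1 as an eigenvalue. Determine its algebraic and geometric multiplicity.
algebraic multiplicity 2, geometric multiplicity 1

The characteristic polynomial is (x + 1)^2, so the factor x + 1 appears with exponent 2: the algebraic multiplicity is 2.

rank(A + I) = 1, so the eigenspace has dimension 2 - 1 = 1: the geometric multiplicity is 1.

Since 1 < 2, A is not diagonalizable.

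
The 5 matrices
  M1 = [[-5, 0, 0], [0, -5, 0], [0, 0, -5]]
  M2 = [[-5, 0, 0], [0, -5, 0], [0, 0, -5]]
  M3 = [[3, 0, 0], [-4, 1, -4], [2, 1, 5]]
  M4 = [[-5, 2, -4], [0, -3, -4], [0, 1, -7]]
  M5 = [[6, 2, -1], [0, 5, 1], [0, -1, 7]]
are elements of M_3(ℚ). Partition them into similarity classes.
Characteristic polynomials: χ_{M1} = (x + 5)^3, χ_{M2} = (x + 5)^3, χ_{M3} = (x - 3)^3, χ_{M4} = (x + 5)^3, χ_{M5} = (x - 6)^3.

{M1, M2}: invariant factors x + 5, x + 5, x + 5.

{M3}: invariant factors x - 3, (x - 3)^2.

{M4}: invariant factors x + 5, (x + 5)^2.

{M5}: invariant factors (x - 6)^3.

Matrices are similar if and only if their invariant-factor lists agree; the partition into similarity classes is {M1, M2}, {M3}, {M4}, {M5}.

4 classes: {M1, M2}, {M3}, {M4}, {M5}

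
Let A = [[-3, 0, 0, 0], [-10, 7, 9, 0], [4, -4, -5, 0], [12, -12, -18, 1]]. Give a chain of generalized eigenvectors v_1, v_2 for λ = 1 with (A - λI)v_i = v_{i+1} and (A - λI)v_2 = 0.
v_1 = [[0, -2, 1, 1]]^T, v_2 = [[0, -3, 2, 6]]^T

We seek v_1 ∈ ker((A - I)^2) \ ker(A - I), then set v_{i+1} = (A - I) v_i.

One such chain is v_1 = [[0, -2, 1, 1]]^T, v_2 = [[0, -3, 2, 6]]^T. Check: (A - I) v_2 = [[0, 0, 0, 0]]^T = 0.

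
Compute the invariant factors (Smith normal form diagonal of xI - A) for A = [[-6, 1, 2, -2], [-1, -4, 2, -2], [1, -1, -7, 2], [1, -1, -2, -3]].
The Jordan structure of A has elementary divisors (x + 5)^2, (x + 5), (x + 5). Arranging the block sizes at each eigenvalue in decreasing order and taking row products gives the invariant factors.

Invariant factors (smallest first, each dividing the next): x + 5, x + 5, (x + 5)^2.

Check: the last factor (x + 5)^2 is the minimal polynomial, and the product (x + 5)^4 is the characteristic polynomial.

x + 5, x + 5, (x + 5)^2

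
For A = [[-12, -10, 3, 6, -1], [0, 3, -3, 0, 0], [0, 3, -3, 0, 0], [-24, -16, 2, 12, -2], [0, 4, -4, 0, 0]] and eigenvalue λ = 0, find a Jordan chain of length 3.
We seek v_1 ∈ ker(A^3) \ ker(A^2), then set v_{i+1} = A v_i.

One such chain is v_1 = [[3, -3, -2, 2, -3]]^T, v_2 = [[3, -3, -3, 2, -4]]^T, v_3 = [[1, 0, 0, 2, 0]]^T. Check: A v_3 = [[0, 0, 0, 0, 0]]^T = 0.

v_1 = [[3, -3, -2, 2, -3]]^T, v_2 = [[3, -3, -3, 2, -4]]^T, v_3 = [[1, 0, 0, 2, 0]]^T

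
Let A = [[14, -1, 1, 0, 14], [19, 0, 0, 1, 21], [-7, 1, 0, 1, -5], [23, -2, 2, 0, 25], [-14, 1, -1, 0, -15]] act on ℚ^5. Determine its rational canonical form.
The invariant factors of A (the non-unit diagonal entries of the Smith normal form of xI - A over ℚ[x]) are (x - 1)^4(x + 5), each dividing the next. The characteristic polynomial is their product, (x - 1)^4(x + 5).

The rational canonical form is the block-diagonal matrix of companion matrices C(f_i):
R = [[0, 0, 0, 0, -5], [1, 0, 0, 0, 19], [0, 1, 0, 0, -26], [0, 0, 1, 0, 14], [0, 0, 0, 1, -1]].

R = [[0, 0, 0, 0, -5], [1, 0, 0, 0, 19], [0, 1, 0, 0, -26], [0, 0, 1, 0, 14], [0, 0, 0, 1, -1]]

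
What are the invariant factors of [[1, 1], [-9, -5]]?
(x + 2)^2

The Jordan structure of A has elementary divisors (x + 2)^2. Arranging the block sizes at each eigenvalue in decreasing order and taking row products gives the invariant factors.

Invariant factors (smallest first, each dividing the next): (x + 2)^2.

Check: the last factor (x + 2)^2 is the minimal polynomial, and the product (x + 2)^2 is the characteristic polynomial.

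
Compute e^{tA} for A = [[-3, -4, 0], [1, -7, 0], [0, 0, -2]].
e^{tA} = [[(2*t + 1)*e^{-5*t}, -4*t*e^{-5*t}, 0], [t*e^{-5*t}, (1 - 2*t)*e^{-5*t}, 0], [0, 0, e^{-2*t}]]

A has Jordan form J = [[-5, 1, 0], [0, -5, 0], [0, 0, -2]] with A = PJP^{-1}, so e^{tA} = P e^{tJ} P^{-1}.

For a Jordan block J_k(λ), e^{tJ_k(λ)} = e^{λt} · (I + tN + t^2 N^2/2! + ... + t^{k-1} N^{k-1}/(k-1)!) where N is the nilpotent superdiagonal part.

Assembling the blocks and conjugating back gives the entries of e^{tA} as shown above.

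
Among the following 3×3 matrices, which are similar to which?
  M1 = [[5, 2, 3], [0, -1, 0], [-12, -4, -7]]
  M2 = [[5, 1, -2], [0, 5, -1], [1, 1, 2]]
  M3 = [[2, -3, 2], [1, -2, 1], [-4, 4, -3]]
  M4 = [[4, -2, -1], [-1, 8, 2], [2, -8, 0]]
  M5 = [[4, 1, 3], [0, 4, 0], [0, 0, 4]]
4 classes: {M1}, {M2, M4}, {M3}, {M5}

Characteristic polynomials: χ_{M1} = (x + 1)^3, χ_{M2} = (x - 4)^3, χ_{M3} = (x + 1)^3, χ_{M4} = (x - 4)^3, χ_{M5} = (x - 4)^3.

{M1}: invariant factors x + 1, (x + 1)^2.

{M2, M4}: invariant factors (x - 4)^3.

{M3}: invariant factors (x + 1)^3.

{M5}: invariant factors x - 4, (x - 4)^2.

Matrices are similar if and only if their invariant-factor lists agree; the partition into similarity classes is {M1}, {M2, M4}, {M3}, {M5}.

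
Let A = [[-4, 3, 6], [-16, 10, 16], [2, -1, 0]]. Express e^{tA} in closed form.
e^{tA} = [[(1 - 6*t)*e^{2*t}, 3*t*e^{2*t}, 6*t*e^{2*t}], [-16*t*e^{2*t}, (8*t + 1)*e^{2*t}, 16*t*e^{2*t}], [2*t*e^{2*t}, -t*e^{2*t}, (1 - 2*t)*e^{2*t}]]

A has Jordan form J = [[2, 1, 0], [0, 2, 0], [0, 0, 2]] with A = PJP^{-1}, so e^{tA} = P e^{tJ} P^{-1}.

For a Jordan block J_k(λ), e^{tJ_k(λ)} = e^{λt} · (I + tN + t^2 N^2/2! + ... + t^{k-1} N^{k-1}/(k-1)!) where N is the nilpotent superdiagonal part.

Assembling the blocks and conjugating back gives the entries of e^{tA} as shown above.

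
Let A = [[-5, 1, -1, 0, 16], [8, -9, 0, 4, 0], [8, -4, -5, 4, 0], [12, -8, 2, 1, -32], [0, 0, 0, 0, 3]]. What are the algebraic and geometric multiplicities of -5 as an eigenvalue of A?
The characteristic polynomial is (x - 3)(x + 3)(x + 5)^3, so the factor x + 5 appears with exponent 3: the algebraic multiplicity is 3.

rank(A + 5I) = 3, so the eigenspace has dimension 5 - 3 = 2: the geometric multiplicity is 2.

Since 2 < 3, A is not diagonalizable.

algebraic multiplicity 3, geometric multiplicity 2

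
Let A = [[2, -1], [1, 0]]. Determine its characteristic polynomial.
χ_A(x) = (x - 1)^2

xI - A = [[x - 2, 1], [-1, x]].

Expanding det(xI - A) along the first row:
det(xI - A) = + (x - 2)·det([[x]]) - (1)·det([[-1]]).

Evaluating gives χ_A(x) = x^2 - 2x + 1 = (x - 1)^2.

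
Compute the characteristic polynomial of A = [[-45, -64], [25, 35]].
χ_A(x) = (x + 5)^2

xI - A = [[x + 45, 64], [-25, x - 35]].

Expanding det(xI - A) along the first row:
det(xI - A) = + (x + 45)·det([[x - 35]]) - (64)·det([[-25]]).

Evaluating gives χ_A(x) = x^2 + 10x + 25 = (x + 5)^2.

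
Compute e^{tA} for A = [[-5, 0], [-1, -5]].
e^{tA} = [[e^{-5*t}, 0], [-t*e^{-5*t}, e^{-5*t}]]

A has Jordan form J = [[-5, 1], [0, -5]] with A = PJP^{-1}, so e^{tA} = P e^{tJ} P^{-1}.

For a Jordan block J_k(λ), e^{tJ_k(λ)} = e^{λt} · (I + tN + t^2 N^2/2! + ... + t^{k-1} N^{k-1}/(k-1)!) where N is the nilpotent superdiagonal part.

Assembling the blocks and conjugating back gives the entries of e^{tA} as shown above.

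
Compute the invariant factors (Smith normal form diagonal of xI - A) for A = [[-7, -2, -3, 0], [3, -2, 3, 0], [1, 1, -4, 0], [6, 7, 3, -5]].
(x + 4)^2(x + 5)^2

The Jordan structure of A has elementary divisors (x + 5)^2, (x + 4)^2. Arranging the block sizes at each eigenvalue in decreasing order and taking row products gives the invariant factors.

Invariant factors (smallest first, each dividing the next): (x + 4)^2(x + 5)^2.

Check: the last factor (x + 4)^2(x + 5)^2 is the minimal polynomial, and the product (x + 4)^2(x + 5)^2 is the characteristic polynomial.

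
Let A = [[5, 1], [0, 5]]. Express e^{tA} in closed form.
e^{tA} = [[e^{5*t}, t*e^{5*t}], [0, e^{5*t}]]

A has Jordan form J = [[5, 1], [0, 5]] with A = PJP^{-1}, so e^{tA} = P e^{tJ} P^{-1}.

For a Jordan block J_k(λ), e^{tJ_k(λ)} = e^{λt} · (I + tN + t^2 N^2/2! + ... + t^{k-1} N^{k-1}/(k-1)!) where N is the nilpotent superdiagonal part.

Assembling the blocks and conjugating back gives the entries of e^{tA} as shown above.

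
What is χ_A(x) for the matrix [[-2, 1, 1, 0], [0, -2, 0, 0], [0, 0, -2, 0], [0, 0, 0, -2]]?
χ_A(x) = (x + 2)^4

xI - A = [[x + 2, -1, -1, 0], [0, x + 2, 0, 0], [0, 0, x + 2, 0], [0, 0, 0, x + 2]].

Expanding det(xI - A) along the first row:
det(xI - A) = + (x + 2)·det([[x + 2, 0, 0], [0, x + 2, 0], [0, 0, x + 2]]) - (-1)·det([[0, 0, 0], [0, x + 2, 0], [0, 0, x + 2]]) + (-1)·det([[0, x + 2, 0], [0, 0, 0], [0, 0, x + 2]]) - (0)·det([[0, x + 2, 0], [0, 0, x + 2], [0, 0, 0]]).

Evaluating gives χ_A(x) = x^4 + 8x^3 + 24x^2 + 32x + 16 = (x + 2)^4.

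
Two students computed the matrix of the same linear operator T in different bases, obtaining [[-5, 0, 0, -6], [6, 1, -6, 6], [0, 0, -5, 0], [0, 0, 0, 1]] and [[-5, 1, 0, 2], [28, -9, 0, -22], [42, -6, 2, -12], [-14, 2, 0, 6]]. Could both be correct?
No.

trace(A) = -8 but trace(B) = -6. The trace is a similarity invariant, so A and B are not similar.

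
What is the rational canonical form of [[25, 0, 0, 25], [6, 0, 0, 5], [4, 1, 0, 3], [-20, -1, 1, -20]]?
R = [[0, 0, 0, 25], [1, 0, 0, 5], [0, 1, 0, -2], [0, 0, 1, 5]]

The invariant factors of A (the non-unit diagonal entries of the Smith normal form of xI - A over ℚ[x]) are (x - 5)(x^3 + 2x + 5), each dividing the next. The characteristic polynomial is their product, (x - 5)(x^3 + 2x + 5).

The rational canonical form is the block-diagonal matrix of companion matrices C(f_i):
R = [[0, 0, 0, 25], [1, 0, 0, 5], [0, 1, 0, -2], [0, 0, 1, 5]].

Note the characteristic polynomial does not split into linear factors over ℚ, so A has no Jordan form over ℚ; the rational canonical form exists over any field.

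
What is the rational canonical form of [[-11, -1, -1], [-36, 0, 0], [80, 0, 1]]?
The invariant factors of A (the non-unit diagonal entries of the Smith normal form of xI - A over ℚ[x]) are (x + 3)^2(x + 4), each dividing the next. The characteristic polynomial is their product, (x + 3)^2(x + 4).

The rational canonical form is the block-diagonal matrix of companion matrices C(f_i):
R = [[0, 0, -36], [1, 0, -33], [0, 1, -10]].

R = [[0, 0, -36], [1, 0, -33], [0, 1, -10]]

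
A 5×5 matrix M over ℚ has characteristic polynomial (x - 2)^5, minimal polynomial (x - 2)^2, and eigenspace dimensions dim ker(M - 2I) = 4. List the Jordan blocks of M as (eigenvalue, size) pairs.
λ = 2: algebraic multiplicity 5 (exponent in χ_M), largest block size 2 (exponent in m_M), 4 blocks (geometric multiplicity). These force block sizes [2, 1, 1, 1].

Jordan blocks: (2, 2), (2, 1), (2, 1), (2, 1)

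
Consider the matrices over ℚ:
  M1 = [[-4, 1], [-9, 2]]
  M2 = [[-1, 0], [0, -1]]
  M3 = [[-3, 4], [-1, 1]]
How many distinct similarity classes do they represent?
2 classes: {M1, M3}, {M2}

Characteristic polynomials: χ_{M1} = (x + 1)^2, χ_{M2} = (x + 1)^2, χ_{M3} = (x + 1)^2.

{M1, M3}: invariant factors (x + 1)^2.

{M2}: invariant factors x + 1, x + 1.

Matrices are similar if and only if their invariant-factor lists agree; the partition into similarity classes is {M1, M3}, {M2}.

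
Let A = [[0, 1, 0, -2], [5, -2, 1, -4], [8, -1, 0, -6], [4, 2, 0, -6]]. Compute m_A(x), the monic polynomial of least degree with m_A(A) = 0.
m_A(x) = (x + 2)^3

The characteristic polynomial factors as (x + 2)^4. The minimal polynomial is ∏(x - λ)^{k_λ} where k_λ is the size of the largest Jordan block at λ.

For λ = -2: rank(A + 2I) = 2, and the largest Jordan block has size 3 (the smallest k with rank((A + 2I)^k) = rank((A + 2I)^(k+1))).

So m_A(x) = (x + 2)^3.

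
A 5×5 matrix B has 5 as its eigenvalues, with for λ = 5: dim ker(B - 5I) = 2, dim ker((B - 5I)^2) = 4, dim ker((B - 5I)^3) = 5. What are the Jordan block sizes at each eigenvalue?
λ = 5: successive nullity increments [2, 2, 1] count blocks of size ≥ k; block sizes are [3, 2].

Jordan blocks: (5, 3), (5, 2)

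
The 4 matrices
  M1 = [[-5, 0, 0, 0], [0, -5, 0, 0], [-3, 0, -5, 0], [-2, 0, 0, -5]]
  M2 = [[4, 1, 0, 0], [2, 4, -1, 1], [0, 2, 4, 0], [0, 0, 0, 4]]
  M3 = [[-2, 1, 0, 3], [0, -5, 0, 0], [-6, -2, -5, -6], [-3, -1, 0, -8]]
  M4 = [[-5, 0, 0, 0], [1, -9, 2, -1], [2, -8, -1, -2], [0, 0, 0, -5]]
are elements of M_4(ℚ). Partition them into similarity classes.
Characteristic polynomials: χ_{M1} = (x + 5)^4, χ_{M2} = (x - 4)^4, χ_{M3} = (x + 5)^4, χ_{M4} = (x + 5)^4.

{M1, M3, M4}: invariant factors x + 5, x + 5, (x + 5)^2.

{M2}: invariant factors x - 4, (x - 4)^3.

Matrices are similar if and only if their invariant-factor lists agree; the partition into similarity classes is {M1, M3, M4}, {M2}.

2 classes: {M1, M3, M4}, {M2}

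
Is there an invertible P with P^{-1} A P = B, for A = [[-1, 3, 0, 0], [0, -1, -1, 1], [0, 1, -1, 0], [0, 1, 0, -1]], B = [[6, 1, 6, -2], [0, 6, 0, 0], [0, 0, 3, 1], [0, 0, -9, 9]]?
trace(A) = -4 but trace(B) = 24. The trace is a similarity invariant, so A and B are not similar.

No.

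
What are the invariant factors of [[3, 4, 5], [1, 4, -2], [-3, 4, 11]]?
The Jordan structure of A has elementary divisors (x - 6)^3. Arranging the block sizes at each eigenvalue in decreasing order and taking row products gives the invariant factors.

Invariant factors (smallest first, each dividing the next): (x - 6)^3.

Check: the last factor (x - 6)^3 is the minimal polynomial, and the product (x - 6)^3 is the characteristic polynomial.

(x - 6)^3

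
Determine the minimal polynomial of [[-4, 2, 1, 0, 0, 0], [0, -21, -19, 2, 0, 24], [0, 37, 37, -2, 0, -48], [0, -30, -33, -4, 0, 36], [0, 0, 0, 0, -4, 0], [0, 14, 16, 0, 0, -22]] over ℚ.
The characteristic polynomial factors as (x - 2)(x + 4)^5. The minimal polynomial is ∏(x - λ)^{k_λ} where k_λ is the size of the largest Jordan block at λ.

For λ = -4: rank(A + 4I) = 3, and the largest Jordan block has size 3 (the smallest k with rank((A + 4I)^k) = rank((A + 4I)^(k+1))).
For λ = 2: rank(A - 2I) = 5, and the largest Jordan block has size 1 (the smallest k with rank((A - 2I)^k) = rank((A - 2I)^(k+1))).

So m_A(x) = (x - 2)(x + 4)^3.

m_A(x) = (x - 2)(x + 4)^3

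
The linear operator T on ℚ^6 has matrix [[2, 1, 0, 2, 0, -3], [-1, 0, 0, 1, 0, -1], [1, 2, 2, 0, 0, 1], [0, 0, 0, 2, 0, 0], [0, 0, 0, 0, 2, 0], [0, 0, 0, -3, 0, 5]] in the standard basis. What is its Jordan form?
J = [[1, 1, 0, 0, 0, 0], [0, 1, 0, 0, 0, 0], [0, 0, 2, 1, 0, 0], [0, 0, 0, 2, 0, 0], [0, 0, 0, 0, 2, 0], [0, 0, 0, 0, 0, 5]]

The characteristic polynomial is det(xI - A) = (x - 5)(x - 2)^3(x - 1)^2, so the eigenvalues are 1 (algebraic multiplicity 2), 2 (algebraic multiplicity 3), 5 (algebraic multiplicity 1).

For λ = 1: rank(A - I) = 5, rank((A - I)^2) = 4. The eigenspace has dimension 6 - 5 = 1, so there is 1 Jordan block; the rank sequence gives block sizes [2].

For λ = 2: rank(A - 2I) = 4, rank((A - 2I)^2) = 3. The eigenspace has dimension 6 - 4 = 2, so there are 2 Jordan blocks; the rank sequence gives block sizes [2, 1].

For λ = 5: algebraic multiplicity 1 gives one 1×1 block.

Assembling the blocks gives the Jordan form J above.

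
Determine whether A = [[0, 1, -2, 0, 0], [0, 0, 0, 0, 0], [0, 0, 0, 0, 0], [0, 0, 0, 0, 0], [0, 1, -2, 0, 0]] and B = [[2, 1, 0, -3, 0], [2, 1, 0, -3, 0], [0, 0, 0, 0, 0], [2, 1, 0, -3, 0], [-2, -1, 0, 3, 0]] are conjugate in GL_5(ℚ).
Yes.

Two matrices over a field are similar if and only if they have the same invariant factors.

Both A and B have characteristic polynomial x^5 and minimal polynomial x^2. Computing further, both have invariant factors x, x, x, x^2. Hence A and B are similar.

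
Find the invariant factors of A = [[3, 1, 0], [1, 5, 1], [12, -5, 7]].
(x - 5)^3

The Jordan structure of A has elementary divisors (x - 5)^3. Arranging the block sizes at each eigenvalue in decreasing order and taking row products gives the invariant factors.

Invariant factors (smallest first, each dividing the next): (x - 5)^3.

Check: the last factor (x - 5)^3 is the minimal polynomial, and the product (x - 5)^3 is the characteristic polynomial.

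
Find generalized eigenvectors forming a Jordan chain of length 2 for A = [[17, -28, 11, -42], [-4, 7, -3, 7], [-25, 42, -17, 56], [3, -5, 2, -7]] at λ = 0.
We seek v_1 ∈ ker(A^2) \ ker(A), then set v_{i+1} = A v_i.

One such chain is v_1 = [[3, 1, -2, 0]]^T, v_2 = [[1, 1, 1, 0]]^T. Check: A v_2 = [[0, 0, 0, 0]]^T = 0.

v_1 = [[3, 1, -2, 0]]^T, v_2 = [[1, 1, 1, 0]]^T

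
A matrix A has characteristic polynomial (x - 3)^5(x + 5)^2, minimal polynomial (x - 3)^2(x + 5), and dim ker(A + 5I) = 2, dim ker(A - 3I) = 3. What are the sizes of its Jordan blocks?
Jordan blocks: (-5, 1), (-5, 1), (3, 2), (3, 2), (3, 1)

λ = -5: algebraic multiplicity 2 (exponent in χ_A), largest block size 1 (exponent in m_A), 2 blocks (geometric multiplicity). These force block sizes [1, 1].
λ = 3: algebraic multiplicity 5 (exponent in χ_A), largest block size 2 (exponent in m_A), 3 blocks (geometric multiplicity). These force block sizes [2, 2, 1].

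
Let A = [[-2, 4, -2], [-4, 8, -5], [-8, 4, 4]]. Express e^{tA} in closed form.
A has Jordan form J = [[2, 1, 0], [0, 2, 0], [0, 0, 6]] with A = PJP^{-1}, so e^{tA} = P e^{tJ} P^{-1}.

For a Jordan block J_k(λ), e^{tJ_k(λ)} = e^{λt} · (I + tN + t^2 N^2/2! + ... + t^{k-1} N^{k-1}/(k-1)!) where N is the nilpotent superdiagonal part.

Assembling the blocks and conjugating back gives the entries of e^{tA} as shown above.

e^{tA} = [[(-8*t + e^{4*t})*e^{2*t}, 4*t*e^{2*t}, (2*t - e^{4*t} + 1)*e^{2*t}], [2*(-6*t + e^{4*t} - 1)*e^{2*t}, (6*t + 1)*e^{2*t}, (3*t - 2*e^{4*t} + 2)*e^{2*t}], [-8*t*e^{2*t}, 4*t*e^{2*t}, (2*t + 1)*e^{2*t}]]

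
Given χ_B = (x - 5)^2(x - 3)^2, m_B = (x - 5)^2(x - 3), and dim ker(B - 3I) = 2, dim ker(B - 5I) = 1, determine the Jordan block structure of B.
λ = 3: algebraic multiplicity 2 (exponent in χ_B), largest block size 1 (exponent in m_B), 2 blocks (geometric multiplicity). These force block sizes [1, 1].
λ = 5: algebraic multiplicity 2 (exponent in χ_B), largest block size 2 (exponent in m_B), 1 block (geometric multiplicity). This forces block sizes [2].

Jordan blocks: (3, 1), (3, 1), (5, 2)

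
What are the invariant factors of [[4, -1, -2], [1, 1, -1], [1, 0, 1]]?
The Jordan structure of A has elementary divisors (x - 2)^3. Arranging the block sizes at each eigenvalue in decreasing order and taking row products gives the invariant factors.

Invariant factors (smallest first, each dividing the next): (x - 2)^3.

Check: the last factor (x - 2)^3 is the minimal polynomial, and the product (x - 2)^3 is the characteristic polynomial.

(x - 2)^3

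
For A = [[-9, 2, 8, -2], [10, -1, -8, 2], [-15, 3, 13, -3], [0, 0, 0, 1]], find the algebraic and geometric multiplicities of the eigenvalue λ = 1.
algebraic multiplicity 4, geometric multiplicity 3

The characteristic polynomial is (x - 1)^4, so the factor x - 1 appears with exponent 4: the algebraic multiplicity is 4.

rank(A - I) = 1, so the eigenspace has dimension 4 - 1 = 3: the geometric multiplicity is 3.

Since 3 < 4, A is not diagonalizable.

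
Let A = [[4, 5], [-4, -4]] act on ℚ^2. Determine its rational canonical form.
The invariant factors of A (the non-unit diagonal entries of the Smith normal form of xI - A over ℚ[x]) are x^2 + 4, each dividing the next. The characteristic polynomial is their product, x^2 + 4.

The rational canonical form is the block-diagonal matrix of companion matrices C(f_i):
R = [[0, -4], [1, 0]].

Note the characteristic polynomial does not split into linear factors over ℚ, so A has no Jordan form over ℚ; the rational canonical form exists over any field.

R = [[0, -4], [1, 0]]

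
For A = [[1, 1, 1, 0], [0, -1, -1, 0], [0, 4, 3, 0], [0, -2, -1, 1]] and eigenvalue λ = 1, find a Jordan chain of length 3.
We seek v_1 ∈ ker((A - I)^3) \ ker((A - I)^2), then set v_{i+1} = (A - I) v_i.

One such chain is v_1 = [[-2, 1, -1, 1]]^T, v_2 = [[0, -1, 2, -1]]^T, v_3 = [[1, 0, 0, 0]]^T. Check: (A - I) v_3 = [[0, 0, 0, 0]]^T = 0.

v_1 = [[-2, 1, -1, 1]]^T, v_2 = [[0, -1, 2, -1]]^T, v_3 = [[1, 0, 0, 0]]^T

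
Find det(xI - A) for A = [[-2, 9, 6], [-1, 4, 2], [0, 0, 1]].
χ_A(x) = (x - 1)^3

xI - A = [[x + 2, -9, -6], [1, x - 4, -2], [0, 0, x - 1]].

Expanding det(xI - A) along the first row:
det(xI - A) = + (x + 2)·det([[x - 4, -2], [0, x - 1]]) - (-9)·det([[1, -2], [0, x - 1]]) + (-6)·det([[1, x - 4], [0, 0]]).

Evaluating gives χ_A(x) = x^3 - 3x^2 + 3x - 1 = (x - 1)^3.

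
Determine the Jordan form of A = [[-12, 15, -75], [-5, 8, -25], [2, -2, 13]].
The characteristic polynomial is det(xI - A) = (x - 3)^3, so the eigenvalues are 3 (algebraic multiplicity 3).

For λ = 3: rank(A - 3I) = 1, rank((A - 3I)^2) = 0. The eigenspace has dimension 3 - 1 = 2, so there are 2 Jordan blocks; the rank sequence gives block sizes [2, 1].

Assembling the blocks gives the Jordan form J above.

J = [[3, 1, 0], [0, 3, 0], [0, 0, 3]]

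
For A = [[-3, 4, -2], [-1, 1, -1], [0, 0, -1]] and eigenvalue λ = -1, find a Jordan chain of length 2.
v_1 = [[1, 1, 0]]^T, v_2 = [[2, 1, 0]]^T

We seek v_1 ∈ ker((A + I)^2) \ ker(A + I), then set v_{i+1} = (A + I) v_i.

One such chain is v_1 = [[1, 1, 0]]^T, v_2 = [[2, 1, 0]]^T. Check: (A + I) v_2 = [[0, 0, 0]]^T = 0.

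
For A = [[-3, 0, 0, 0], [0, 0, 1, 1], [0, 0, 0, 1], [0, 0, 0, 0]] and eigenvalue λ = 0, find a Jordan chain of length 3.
We seek v_1 ∈ ker(A^3) \ ker(A^2), then set v_{i+1} = A v_i.

One such chain is v_1 = [[0, -1, 0, 1]]^T, v_2 = [[0, 1, 1, 0]]^T, v_3 = [[0, 1, 0, 0]]^T. Check: A v_3 = [[0, 0, 0, 0]]^T = 0.

v_1 = [[0, -1, 0, 1]]^T, v_2 = [[0, 1, 1, 0]]^T, v_3 = [[0, 1, 0, 0]]^T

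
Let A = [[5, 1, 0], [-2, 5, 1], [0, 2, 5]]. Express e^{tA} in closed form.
A has Jordan form J = [[5, 1, 0], [0, 5, 1], [0, 0, 5]] with A = PJP^{-1}, so e^{tA} = P e^{tJ} P^{-1}.

For a Jordan block J_k(λ), e^{tJ_k(λ)} = e^{λt} · (I + tN + t^2 N^2/2! + ... + t^{k-1} N^{k-1}/(k-1)!) where N is the nilpotent superdiagonal part.

Assembling the blocks and conjugating back gives the entries of e^{tA} as shown above.

e^{tA} = [[(1 - t^2)*e^{5*t}, t*e^{5*t}, t^2*e^{5*t}/2], [-2*t*e^{5*t}, e^{5*t}, t*e^{5*t}], [-2*t^2*e^{5*t}, 2*t*e^{5*t}, (t^2 + 1)*e^{5*t}]]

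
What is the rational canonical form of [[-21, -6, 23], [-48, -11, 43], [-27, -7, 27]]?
The invariant factors of A (the non-unit diagonal entries of the Smith normal form of xI - A over ℚ[x]) are (x + 1)(x^2 + 4x - 3), each dividing the next. The characteristic polynomial is their product, (x + 1)(x^2 + 4x - 3).

The rational canonical form is the block-diagonal matrix of companion matrices C(f_i):
R = [[0, 0, 3], [1, 0, -1], [0, 1, -5]].

Note the characteristic polynomial does not split into linear factors over ℚ, so A has no Jordan form over ℚ; the rational canonical form exists over any field.

R = [[0, 0, 3], [1, 0, -1], [0, 1, -5]]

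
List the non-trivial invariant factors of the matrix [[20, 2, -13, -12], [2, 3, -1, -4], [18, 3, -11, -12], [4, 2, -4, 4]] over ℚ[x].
The Jordan structure of A has elementary divisors (x - 4)^3, (x - 4). Arranging the block sizes at each eigenvalue in decreasing order and taking row products gives the invariant factors.

Invariant factors (smallest first, each dividing the next): x - 4, (x - 4)^3.

Check: the last factor (x - 4)^3 is the minimal polynomial, and the product (x - 4)^4 is the characteristic polynomial.

x - 4, (x - 4)^3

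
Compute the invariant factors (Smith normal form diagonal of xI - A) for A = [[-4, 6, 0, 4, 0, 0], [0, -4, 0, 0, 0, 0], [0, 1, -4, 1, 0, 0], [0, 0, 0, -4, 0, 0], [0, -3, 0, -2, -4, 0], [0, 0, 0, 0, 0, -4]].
The Jordan structure of A has elementary divisors (x + 4)^2, (x + 4)^2, (x + 4), (x + 4). Arranging the block sizes at each eigenvalue in decreasing order and taking row products gives the invariant factors.

Invariant factors (smallest first, each dividing the next): x + 4, x + 4, (x + 4)^2, (x + 4)^2.

Check: the last factor (x + 4)^2 is the minimal polynomial, and the product (x + 4)^6 is the characteristic polynomial.

x + 4, x + 4, (x + 4)^2, (x + 4)^2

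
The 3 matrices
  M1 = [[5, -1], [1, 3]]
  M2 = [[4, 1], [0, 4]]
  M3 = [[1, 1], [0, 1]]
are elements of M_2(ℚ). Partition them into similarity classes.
Characteristic polynomials: χ_{M1} = (x - 4)^2, χ_{M2} = (x - 4)^2, χ_{M3} = (x - 1)^2.

{M1, M2}: invariant factors (x - 4)^2.

{M3}: invariant factors (x - 1)^2.

Matrices are similar if and only if their invariant-factor lists agree; the partition into similarity classes is {M1, M2}, {M3}.

2 classes: {M1, M2}, {M3}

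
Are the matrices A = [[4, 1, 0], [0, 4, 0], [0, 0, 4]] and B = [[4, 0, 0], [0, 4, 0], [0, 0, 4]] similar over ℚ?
No.

Both have characteristic polynomial (x - 4)^3, but the minimal polynomial of A is (x - 4)^2 while the minimal polynomial of B is x - 4. The minimal polynomial is a similarity invariant, so A and B are not similar.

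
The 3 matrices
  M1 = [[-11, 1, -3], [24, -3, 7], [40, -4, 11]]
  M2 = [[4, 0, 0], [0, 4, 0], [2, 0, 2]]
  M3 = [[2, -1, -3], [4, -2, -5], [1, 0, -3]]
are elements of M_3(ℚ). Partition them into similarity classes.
Characteristic polynomials: χ_{M1} = (x + 1)^3, χ_{M2} = (x - 4)^2(x - 2), χ_{M3} = (x + 1)^3.

{M1, M3}: invariant factors (x + 1)^3.

{M2}: invariant factors x - 4, (x - 4)(x - 2).

Matrices are similar if and only if their invariant-factor lists agree; the partition into similarity classes is {M1, M3}, {M2}.

2 classes: {M1, M3}, {M2}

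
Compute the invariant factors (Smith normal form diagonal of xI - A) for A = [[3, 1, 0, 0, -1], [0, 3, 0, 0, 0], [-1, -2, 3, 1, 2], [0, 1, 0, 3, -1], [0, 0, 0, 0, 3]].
x - 3, (x - 3)^2, (x - 3)^2

The Jordan structure of A has elementary divisors (x - 3)^2, (x - 3)^2, (x - 3). Arranging the block sizes at each eigenvalue in decreasing order and taking row products gives the invariant factors.

Invariant factors (smallest first, each dividing the next): x - 3, (x - 3)^2, (x - 3)^2.

Check: the last factor (x - 3)^2 is the minimal polynomial, and the product (x - 3)^5 is the characteristic polynomial.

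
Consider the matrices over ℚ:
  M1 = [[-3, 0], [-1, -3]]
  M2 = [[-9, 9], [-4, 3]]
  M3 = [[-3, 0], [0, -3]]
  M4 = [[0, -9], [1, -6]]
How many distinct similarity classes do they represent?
Characteristic polynomials: χ_{M1} = (x + 3)^2, χ_{M2} = (x + 3)^2, χ_{M3} = (x + 3)^2, χ_{M4} = (x + 3)^2.

{M1, M2, M4}: invariant factors (x + 3)^2.

{M3}: invariant factors x + 3, x + 3.

Matrices are similar if and only if their invariant-factor lists agree; the partition into similarity classes is {M1, M2, M4}, {M3}.

2 classes: {M1, M2, M4}, {M3}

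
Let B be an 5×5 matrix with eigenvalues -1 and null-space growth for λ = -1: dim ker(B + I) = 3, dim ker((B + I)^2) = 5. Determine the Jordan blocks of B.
λ = -1: successive nullity increments [3, 2] count blocks of size ≥ k; block sizes are [2, 2, 1].

Jordan blocks: (-1, 2), (-1, 2), (-1, 1)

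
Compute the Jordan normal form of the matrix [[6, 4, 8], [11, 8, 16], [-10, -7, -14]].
J = [[0, 1, 0], [0, 0, 1], [0, 0, 0]]

The characteristic polynomial is det(xI - A) = x^3, so the eigenvalues are 0 (algebraic multiplicity 3).

For λ = 0: rank(A) = 2, rank(A^2) = 1, rank(A^3) = 0. The eigenspace has dimension 3 - 2 = 1, so there is 1 Jordan block; the rank sequence gives block sizes [3].

Assembling the blocks gives the Jordan form J above.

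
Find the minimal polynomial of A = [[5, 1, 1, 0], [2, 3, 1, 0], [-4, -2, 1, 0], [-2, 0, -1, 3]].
The characteristic polynomial factors as (x - 3)^4. The minimal polynomial is ∏(x - λ)^{k_λ} where k_λ is the size of the largest Jordan block at λ.

For λ = 3: rank(A - 3I) = 2, and the largest Jordan block has size 3 (the smallest k with rank((A - 3I)^k) = rank((A - 3I)^(k+1))).

So m_A(x) = (x - 3)^3.

m_A(x) = (x - 3)^3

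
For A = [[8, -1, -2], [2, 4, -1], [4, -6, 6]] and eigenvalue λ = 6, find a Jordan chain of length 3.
We seek v_1 ∈ ker((A - 6I)^3) \ ker((A - 6I)^2), then set v_{i+1} = (A - 6I) v_i.

One such chain is v_1 = [[2, 2, 3]]^T, v_2 = [[-4, -3, -4]]^T, v_3 = [[3, 2, 2]]^T. Check: (A - 6I) v_3 = [[0, 0, 0]]^T = 0.

v_1 = [[2, 2, 3]]^T, v_2 = [[-4, -3, -4]]^T, v_3 = [[3, 2, 2]]^T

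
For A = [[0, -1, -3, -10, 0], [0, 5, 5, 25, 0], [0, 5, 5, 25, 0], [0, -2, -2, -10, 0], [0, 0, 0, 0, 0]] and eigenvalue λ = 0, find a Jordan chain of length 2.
We seek v_1 ∈ ker(A^2) \ ker(A), then set v_{i+1} = A v_i.

One such chain is v_1 = [[0, 3, 2, -1, -1]]^T, v_2 = [[1, 0, 0, 0, 0]]^T. Check: A v_2 = [[0, 0, 0, 0, 0]]^T = 0.

v_1 = [[0, 3, 2, -1, -1]]^T, v_2 = [[1, 0, 0, 0, 0]]^T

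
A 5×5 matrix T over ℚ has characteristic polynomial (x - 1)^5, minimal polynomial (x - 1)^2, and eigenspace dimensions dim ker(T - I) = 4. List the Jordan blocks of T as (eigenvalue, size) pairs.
λ = 1: algebraic multiplicity 5 (exponent in χ_T), largest block size 2 (exponent in m_T), 4 blocks (geometric multiplicity). These force block sizes [2, 1, 1, 1].

Jordan blocks: (1, 2), (1, 1), (1, 1), (1, 1)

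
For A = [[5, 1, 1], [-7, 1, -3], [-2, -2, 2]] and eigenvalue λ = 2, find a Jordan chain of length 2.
v_1 = [[1, 0, -2]]^T, v_2 = [[1, -1, -2]]^T

We seek v_1 ∈ ker((A - 2I)^2) \ ker(A - 2I), then set v_{i+1} = (A - 2I) v_i.

One such chain is v_1 = [[1, 0, -2]]^T, v_2 = [[1, -1, -2]]^T. Check: (A - 2I) v_2 = [[0, 0, 0]]^T = 0.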